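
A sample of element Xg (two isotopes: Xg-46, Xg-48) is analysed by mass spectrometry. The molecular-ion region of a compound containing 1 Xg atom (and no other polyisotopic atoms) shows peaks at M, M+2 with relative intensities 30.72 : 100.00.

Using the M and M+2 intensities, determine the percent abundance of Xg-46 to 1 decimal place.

Write p for the Xg-46 fraction. I(M+2)/I(M) = [C(1,1)·p^0·(1−p)] / p^1 = 1·(1−p)/p = 100.00/30.72 = 3.2552
(1−p)/p = 3.2552/1 = 3.2552  ⇒  p = 1/(1 + 3.2552) = 0.2350
Xg-46: 23.5%, Xg-48: 76.5%.

23.5%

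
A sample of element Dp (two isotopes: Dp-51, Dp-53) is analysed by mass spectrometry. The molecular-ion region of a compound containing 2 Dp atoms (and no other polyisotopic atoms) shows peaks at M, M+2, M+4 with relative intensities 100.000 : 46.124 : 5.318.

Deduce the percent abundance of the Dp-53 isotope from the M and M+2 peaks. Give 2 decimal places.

18.74%

Let p = fractional abundance of Dp-51. I(M+2)/I(M) = [C(2,1)·p^1·(1−p)] / p^2 = 2·(1−p)/p = 46.124/100.000 = 0.4612
(1−p)/p = 0.4612/2 = 0.2306  ⇒  p = 1/(1 + 0.2306) = 0.8126
Dp-51: 81.26%, Dp-53: 18.74%.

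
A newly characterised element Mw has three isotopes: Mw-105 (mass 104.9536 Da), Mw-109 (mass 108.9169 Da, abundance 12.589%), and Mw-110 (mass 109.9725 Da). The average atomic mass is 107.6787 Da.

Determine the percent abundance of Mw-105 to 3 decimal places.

The remaining 87.411% is split between Mw-105 (fraction x) and Mw-110 (fraction 0.87411 − x).
Substituting: 104.9536x + 109.9725(0.87411 − x) = 93.967151459
(104.9536 − 109.9725)x = -2.160910516  ⇒  x = 0.43055, y = 0.44356
Mw-105: 43.055%, Mw-110: 44.356%.

43.055%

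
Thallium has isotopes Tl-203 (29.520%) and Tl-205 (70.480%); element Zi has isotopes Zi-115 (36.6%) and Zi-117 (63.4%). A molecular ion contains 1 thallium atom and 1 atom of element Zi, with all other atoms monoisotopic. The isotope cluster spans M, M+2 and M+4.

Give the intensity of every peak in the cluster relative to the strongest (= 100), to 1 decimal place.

24.2 : 99.6 : 100.0

Thallium pattern (n=1): 0.2952 : 0.7048
Element Zi pattern (n=1): 0.3660 : 0.6340
Convolve the two distributions (both contribute in 2-u steps):
  M: 0.2952×0.3660 = 0.108043
  M+2: 0.2952×0.6340 + 0.7048×0.3660 = 0.445114
  M+4: 0.7048×0.6340 = 0.446843
Scale to base peak (0.446843) = 100: 24.2 : 99.6 : 100.0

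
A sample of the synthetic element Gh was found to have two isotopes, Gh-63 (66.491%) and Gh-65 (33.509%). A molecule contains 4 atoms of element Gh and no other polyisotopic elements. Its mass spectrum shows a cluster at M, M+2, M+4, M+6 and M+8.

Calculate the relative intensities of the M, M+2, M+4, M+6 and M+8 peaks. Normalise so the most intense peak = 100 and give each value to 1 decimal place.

49.6 : 100.0 : 75.6 : 25.4 : 3.2

The 4 Gh atoms are independent, so intensities follow the terms of (0.66491 + 0.33509)^4.
P(M) = 0.66491^4 = 0.195457
P(M+2) = 4 × 0.66491^3 × 0.33509^1 = 0.394013
P(M+4) = 6 × 0.66491^2 × 0.33509^2 = 0.297852
P(M+6) = 4 × 0.66491^1 × 0.33509^3 = 0.100071
P(M+8) = 0.33509^4 = 0.012608
The M+2 peak is largest (0.394013); scaling to 100 gives 49.6 : 100.0 : 75.6 : 25.4 : 3.2.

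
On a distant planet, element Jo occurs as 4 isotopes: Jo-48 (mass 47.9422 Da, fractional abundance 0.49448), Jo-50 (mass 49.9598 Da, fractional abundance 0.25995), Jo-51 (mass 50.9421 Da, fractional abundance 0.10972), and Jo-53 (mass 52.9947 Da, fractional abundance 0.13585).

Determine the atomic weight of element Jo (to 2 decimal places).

49.48 Da

Weight each isotope mass by its fractional abundance: 0.49448 × 47.9422 + 0.25995 × 49.9598 + 0.10972 × 50.9421 + 0.13585 × 52.9947
= 23.70646 + 12.98705 + 5.58937 + 7.19933 = 49.48221 Da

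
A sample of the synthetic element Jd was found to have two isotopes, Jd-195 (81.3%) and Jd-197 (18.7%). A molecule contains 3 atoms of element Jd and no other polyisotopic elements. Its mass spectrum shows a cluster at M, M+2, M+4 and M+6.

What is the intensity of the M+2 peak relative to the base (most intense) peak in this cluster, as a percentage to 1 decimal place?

69.0%

Binomial terms of (0.813 + 0.187)^3: M 0.5374, M+2 0.3708, M+4 0.0853, M+6 0.0065 → M is the base peak.
P(M) = C(3,0) × 0.813^3 × 0.187^0 = 1 × 0.5373678 × 1.0000 = 0.537368 (base)
P(M+2) = C(3,1) × 0.813^2 × 0.187^1 = 3 × 0.660969 × 0.1870 = 0.370804
Relative intensity = 0.370804 / 0.537368 × 100 = 69.0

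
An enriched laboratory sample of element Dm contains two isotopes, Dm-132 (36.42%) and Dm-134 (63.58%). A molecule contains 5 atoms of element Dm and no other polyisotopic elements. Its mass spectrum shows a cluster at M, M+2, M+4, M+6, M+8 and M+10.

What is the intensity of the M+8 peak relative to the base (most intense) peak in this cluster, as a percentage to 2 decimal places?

87.29%

Binomial terms of (0.3642 + 0.6358)^5: M 0.0064, M+2 0.0559, M+4 0.1953, M+6 0.3409, M+8 0.2976, M+10 0.1039 → M+6 is the base peak.
P(M+6) = C(5,3) × 0.3642^2 × 0.6358^3 = 10 × 0.13264164 × 0.25701683 = 0.340911 (base)
P(M+8) = C(5,4) × 0.3642^1 × 0.6358^4 = 5 × 0.3642 × 0.1634113 = 0.297572
Relative intensity = 0.297572 / 0.340911 × 100 = 87.29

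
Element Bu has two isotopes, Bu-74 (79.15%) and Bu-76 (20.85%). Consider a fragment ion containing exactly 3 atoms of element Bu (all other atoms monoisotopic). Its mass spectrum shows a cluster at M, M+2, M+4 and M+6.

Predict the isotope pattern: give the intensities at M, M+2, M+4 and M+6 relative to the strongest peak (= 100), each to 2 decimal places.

100.00 : 79.03 : 20.82 : 1.83

The 3 Bu atoms are independent, so intensities follow the terms of (0.7915 + 0.2085)^3.
P(M) = 0.7915^3 = 0.495853
P(M+2) = 3 × 0.7915^2 × 0.2085^1 = 0.391858
P(M+4) = 3 × 0.7915^1 × 0.2085^2 = 0.103225
P(M+6) = 0.2085^3 = 0.009064
The M peak is largest (0.495853); scaling to 100 gives 100.00 : 79.03 : 20.82 : 1.83.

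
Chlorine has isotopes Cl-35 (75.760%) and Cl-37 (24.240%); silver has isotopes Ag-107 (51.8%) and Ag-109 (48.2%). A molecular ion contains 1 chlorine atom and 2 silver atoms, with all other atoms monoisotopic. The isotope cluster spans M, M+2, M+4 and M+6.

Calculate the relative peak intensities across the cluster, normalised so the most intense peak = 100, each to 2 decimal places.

Chlorine pattern (n=1): 0.7576 : 0.2424
Silver pattern (n=2): 0.268324 : 0.499352 : 0.232324
Convolve the two distributions (both contribute in 2-u steps):
  M: 0.7576×0.268324 = 0.203282
  M+2: 0.7576×0.499352 + 0.2424×0.268324 = 0.443351
  M+4: 0.7576×0.232324 + 0.2424×0.499352 = 0.297052
  M+6: 0.2424×0.232324 = 0.056315
Scale to base peak (0.443351) = 100: 45.85 : 100.00 : 67.00 : 12.70

45.85 : 100.00 : 67.00 : 12.70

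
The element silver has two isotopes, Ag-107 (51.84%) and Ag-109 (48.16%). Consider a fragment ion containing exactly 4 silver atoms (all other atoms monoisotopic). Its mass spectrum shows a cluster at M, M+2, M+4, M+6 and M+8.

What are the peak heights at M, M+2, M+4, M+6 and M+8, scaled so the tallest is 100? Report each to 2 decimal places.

The 4 Ag atoms are independent, so intensities follow the terms of (0.5184 + 0.4816)^4.
P(M) = 0.5184^4 = 0.072220
P(M+2) = 4 × 0.5184^3 × 0.4816^1 = 0.268375
P(M+4) = 6 × 0.5184^2 × 0.4816^2 = 0.373985
P(M+6) = 4 × 0.5184^1 × 0.4816^3 = 0.231624
P(M+8) = 0.4816^4 = 0.053795
The M+4 peak is largest (0.373985); scaling to 100 gives 19.31 : 71.76 : 100.00 : 61.93 : 14.38.

19.31 : 71.76 : 100.00 : 61.93 : 14.38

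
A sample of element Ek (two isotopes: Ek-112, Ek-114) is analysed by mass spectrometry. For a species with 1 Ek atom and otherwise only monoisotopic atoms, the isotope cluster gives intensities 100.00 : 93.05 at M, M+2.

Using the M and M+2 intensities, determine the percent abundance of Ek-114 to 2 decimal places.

Let p = fractional abundance of Ek-112. I(M+2)/I(M) = [C(1,1)·p^0·(1−p)] / p^1 = 1·(1−p)/p = 93.05/100.00 = 0.9305
(1−p)/p = 0.9305/1 = 0.9305  ⇒  p = 1/(1 + 0.9305) = 0.5180
Ek-112: 51.80%, Ek-114: 48.20%.

48.20%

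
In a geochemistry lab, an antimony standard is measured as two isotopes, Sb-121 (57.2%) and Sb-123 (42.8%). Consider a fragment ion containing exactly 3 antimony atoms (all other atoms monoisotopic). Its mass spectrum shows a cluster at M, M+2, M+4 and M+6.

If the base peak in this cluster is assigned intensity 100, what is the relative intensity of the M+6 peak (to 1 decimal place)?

Binomial terms of (0.572 + 0.428)^3: M 0.1871, M+2 0.4201, M+4 0.3143, M+6 0.0784 → M+2 is the base peak.
P(M+2) = C(3,1) × 0.572^2 × 0.428^1 = 3 × 0.327184 × 0.4280 = 0.420104 (base)
P(M+6) = C(3,3) × 0.572^0 × 0.428^3 = 1 × 1.0000 × 0.07840275 = 0.078403
Relative intensity = 0.078403 / 0.420104 × 100 = 18.7

18.7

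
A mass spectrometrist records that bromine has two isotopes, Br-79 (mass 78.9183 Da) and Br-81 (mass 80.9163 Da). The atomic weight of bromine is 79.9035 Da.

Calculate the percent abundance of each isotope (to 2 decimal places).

Br-79: 50.69%, Br-81: 49.31%

Writing the weighted mean with unknown fraction x of Br-79:
78.9183·x + 80.9163·(1 − x) = 79.9035
(78.9183 − 80.9163)·x = 79.9035 − 80.9163
x = -1.0128 / -1.9980 = 0.50691 → 50.69% Br-79, 49.31% Br-81.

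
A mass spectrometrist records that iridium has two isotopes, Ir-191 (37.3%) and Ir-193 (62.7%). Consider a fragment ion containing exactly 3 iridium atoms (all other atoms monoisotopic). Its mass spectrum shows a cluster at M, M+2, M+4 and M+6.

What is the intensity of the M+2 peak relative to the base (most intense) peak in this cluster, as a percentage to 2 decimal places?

Binomial terms of (0.373 + 0.627)^3: M 0.0519, M+2 0.2617, M+4 0.4399, M+6 0.2465 → M+4 is the base peak.
P(M+4) = C(3,2) × 0.373^1 × 0.627^2 = 3 × 0.3730 × 0.393129 = 0.439911 (base)
P(M+2) = C(3,1) × 0.373^2 × 0.627^1 = 3 × 0.139129 × 0.6270 = 0.261702
Relative intensity = 0.261702 / 0.439911 × 100 = 59.49

59.49%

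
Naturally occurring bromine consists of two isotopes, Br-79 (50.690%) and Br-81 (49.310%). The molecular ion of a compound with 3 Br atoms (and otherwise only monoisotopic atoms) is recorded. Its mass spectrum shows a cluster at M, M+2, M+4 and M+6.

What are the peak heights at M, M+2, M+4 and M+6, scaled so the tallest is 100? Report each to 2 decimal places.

34.27 : 100.00 : 97.28 : 31.54

The 3 Br atoms are independent, so intensities follow the terms of (0.50690 + 0.49310)^3.
P(M) = 0.50690^3 = 0.130247
P(M+2) = 3 × 0.50690^2 × 0.49310^1 = 0.380103
P(M+4) = 3 × 0.50690^1 × 0.49310^2 = 0.369755
P(M+6) = 0.49310^3 = 0.119896
The M+2 peak is largest (0.380103); scaling to 100 gives 34.27 : 100.00 : 97.28 : 31.54.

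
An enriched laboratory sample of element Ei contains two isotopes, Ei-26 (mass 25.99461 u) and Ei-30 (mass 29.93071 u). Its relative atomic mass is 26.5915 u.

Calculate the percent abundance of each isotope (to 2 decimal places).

Let x be the fractional abundance of Ei-26; then Ei-30 has abundance 1 − x.
25.99461·x + 29.93071·(1 − x) = 26.5915
(25.99461 − 29.93071)·x = 26.5915 − 29.93071
x = -3.33921 / -3.93610 = 0.84835 → 84.84% Ei-26, 15.16% Ei-30.

Ei-26: 84.84%, Ei-30: 15.16%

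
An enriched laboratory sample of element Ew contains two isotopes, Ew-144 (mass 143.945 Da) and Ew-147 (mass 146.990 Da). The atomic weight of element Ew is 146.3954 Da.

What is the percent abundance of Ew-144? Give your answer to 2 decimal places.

19.53%

With x = fraction of Ew-144 (so Ew-147 is 1 − x):
143.945·x + 146.990·(1 − x) = 146.3954
(143.945 − 146.990)·x = 146.3954 − 146.990
x = -0.5946 / -3.045 = 0.19527 → 19.53% Ew-144, 80.47% Ew-147.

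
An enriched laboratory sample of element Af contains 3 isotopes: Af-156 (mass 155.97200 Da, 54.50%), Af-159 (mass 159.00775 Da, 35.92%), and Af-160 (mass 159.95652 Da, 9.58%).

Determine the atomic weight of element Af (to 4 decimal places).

157.4442 Da

Weight each isotope mass by its fractional abundance: 0.5450 × 155.97200 + 0.3592 × 159.00775 + 0.0958 × 159.95652
= 85.004740 + 57.115584 + 15.323835 = 157.444159 Da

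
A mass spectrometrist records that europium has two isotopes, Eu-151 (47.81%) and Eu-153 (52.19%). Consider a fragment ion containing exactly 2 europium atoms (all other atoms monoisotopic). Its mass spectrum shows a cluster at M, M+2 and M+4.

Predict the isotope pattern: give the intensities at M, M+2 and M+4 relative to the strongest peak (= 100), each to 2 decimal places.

45.80 : 100.00 : 54.58

The 2 Eu atoms are independent, so intensities follow the terms of (0.4781 + 0.5219)^2.
P(M) = 0.4781^2 = 0.228580
P(M+2) = 2 × 0.4781^1 × 0.5219^1 = 0.499041
P(M+4) = 0.5219^2 = 0.272380
The M+2 peak is largest (0.499041); scaling to 100 gives 45.80 : 100.00 : 54.58.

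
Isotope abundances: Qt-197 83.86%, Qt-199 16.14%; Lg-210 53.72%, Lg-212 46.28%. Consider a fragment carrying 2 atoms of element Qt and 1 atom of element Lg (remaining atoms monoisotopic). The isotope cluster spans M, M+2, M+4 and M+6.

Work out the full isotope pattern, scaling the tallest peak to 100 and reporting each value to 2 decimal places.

Element Qt pattern (n=2): 0.70324996 : 0.27070008 : 0.02604996
Element Lg pattern (n=1): 0.5372 : 0.4628
Convolve the two distributions (both contribute in 2-u steps):
  M: 0.70324996×0.5372 = 0.377786
  M+2: 0.70324996×0.4628 + 0.27070008×0.5372 = 0.470884
  M+4: 0.27070008×0.4628 + 0.02604996×0.5372 = 0.139274
  M+6: 0.02604996×0.4628 = 0.012056
Scale to base peak (0.470884) = 100: 80.23 : 100.00 : 29.58 : 2.56

80.23 : 100.00 : 29.58 : 2.56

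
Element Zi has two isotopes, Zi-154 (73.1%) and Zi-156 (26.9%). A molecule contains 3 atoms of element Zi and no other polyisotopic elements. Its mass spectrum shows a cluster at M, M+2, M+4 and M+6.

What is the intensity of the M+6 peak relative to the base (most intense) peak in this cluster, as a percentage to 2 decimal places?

Term probabilities: M 0.3906, M+2 0.4312, M+4 0.1587, M+6 0.0195. Base peak = M+2.
P(M+2) = C(3,1) × 0.731^2 × 0.269^1 = 3 × 0.534361 × 0.2690 = 0.431229 (base)
P(M+6) = C(3,3) × 0.731^0 × 0.269^3 = 1 × 1.0000 × 0.01946511 = 0.019465
Relative intensity = 0.019465 / 0.431229 × 100 = 4.51

4.51%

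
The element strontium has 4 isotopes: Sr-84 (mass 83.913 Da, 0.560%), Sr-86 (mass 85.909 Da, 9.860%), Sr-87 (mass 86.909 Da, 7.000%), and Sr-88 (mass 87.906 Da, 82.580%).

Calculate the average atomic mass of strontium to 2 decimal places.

87.62 Da

Average mass = Σ (abundance × isotope mass) = 0.00560 × 83.913 + 0.09860 × 85.909 + 0.07000 × 86.909 + 0.82580 × 87.906
= 0.4699 + 8.4706 + 6.0836 + 72.5928 = 87.6169 Da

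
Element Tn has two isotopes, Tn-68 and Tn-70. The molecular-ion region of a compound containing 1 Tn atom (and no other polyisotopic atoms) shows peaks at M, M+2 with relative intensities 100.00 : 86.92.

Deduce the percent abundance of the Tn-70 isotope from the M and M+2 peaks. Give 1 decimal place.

If p is the fraction of Tn that is Tn-68, then I(M+2)/I(M) = [C(1,1)·p^0·(1−p)] / p^1 = 1·(1−p)/p = 86.92/100.00 = 0.8692
(1−p)/p = 0.8692/1 = 0.8692  ⇒  p = 1/(1 + 0.8692) = 0.5350
Tn-68: 53.5%, Tn-70: 46.5%.

46.5%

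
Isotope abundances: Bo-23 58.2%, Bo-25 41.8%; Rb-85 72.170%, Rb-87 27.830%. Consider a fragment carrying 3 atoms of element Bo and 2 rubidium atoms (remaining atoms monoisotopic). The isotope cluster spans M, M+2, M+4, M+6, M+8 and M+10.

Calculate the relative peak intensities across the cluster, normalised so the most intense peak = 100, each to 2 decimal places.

Element Bo pattern (n=3): 0.19713737 : 0.4247599 : 0.3050681 : 0.07303463
Rubidium pattern (n=2): 0.52085089 : 0.40169822 : 0.07745089
Convolve the two distributions (both contribute in 2-u steps):
  M: 0.19713737×0.52085089 = 0.102679
  M+2: 0.19713737×0.40169822 + 0.4247599×0.52085089 = 0.300426
  M+4: 0.19713737×0.07745089 + 0.4247599×0.40169822 + 0.3050681×0.52085089 = 0.344789
  M+6: 0.4247599×0.07745089 + 0.3050681×0.40169822 + 0.07303463×0.52085089 = 0.193483
  M+8: 0.3050681×0.07745089 + 0.07303463×0.40169822 = 0.052966
  M+10: 0.07303463×0.07745089 = 0.005657
Scale to base peak (0.344789) = 100: 29.78 : 87.13 : 100.00 : 56.12 : 15.36 : 1.64

29.78 : 87.13 : 100.00 : 56.12 : 15.36 : 1.64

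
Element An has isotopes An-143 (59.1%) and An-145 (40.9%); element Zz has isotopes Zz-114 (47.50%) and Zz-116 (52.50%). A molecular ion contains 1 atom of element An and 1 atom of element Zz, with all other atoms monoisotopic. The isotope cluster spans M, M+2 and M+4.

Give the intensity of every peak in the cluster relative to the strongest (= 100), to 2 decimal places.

55.64 : 100.00 : 42.56

Element An pattern (n=1): 0.5910 : 0.4090
Element Zz pattern (n=1): 0.4750 : 0.5250
Convolve the two distributions (both contribute in 2-u steps):
  M: 0.5910×0.4750 = 0.280725
  M+2: 0.5910×0.5250 + 0.4090×0.4750 = 0.504550
  M+4: 0.4090×0.5250 = 0.214725
Scale to base peak (0.504550) = 100: 55.64 : 100.00 : 42.56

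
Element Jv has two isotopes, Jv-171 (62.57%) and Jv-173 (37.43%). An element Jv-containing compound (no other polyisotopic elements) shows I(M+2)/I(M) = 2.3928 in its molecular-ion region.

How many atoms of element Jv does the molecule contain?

The M+2/M ratio from n Jv atoms is n · q/p = n · 0.3743/0.6257.
n = 2.3928 × 0.6257/0.3743 = 4.00 ≈ 4

4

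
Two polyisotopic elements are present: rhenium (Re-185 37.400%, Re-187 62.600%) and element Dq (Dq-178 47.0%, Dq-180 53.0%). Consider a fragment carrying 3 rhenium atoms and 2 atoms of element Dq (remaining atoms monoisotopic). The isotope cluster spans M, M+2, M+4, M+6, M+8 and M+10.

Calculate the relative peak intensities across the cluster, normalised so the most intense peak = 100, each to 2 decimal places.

3.33 : 24.23 : 69.93 : 100.00 : 70.81 : 19.86

Rhenium pattern (n=3): 0.05231362 : 0.26268713 : 0.43968487 : 0.24531438
Element Dq pattern (n=2): 0.2209 : 0.4982 : 0.2809
Convolve the two distributions (both contribute in 2-u steps):
  M: 0.05231362×0.2209 = 0.011556
  M+2: 0.05231362×0.4982 + 0.26268713×0.2209 = 0.084090
  M+4: 0.05231362×0.2809 + 0.26268713×0.4982 + 0.43968487×0.2209 = 0.242692
  M+6: 0.26268713×0.2809 + 0.43968487×0.4982 + 0.24531438×0.2209 = 0.347030
  M+8: 0.43968487×0.2809 + 0.24531438×0.4982 = 0.245723
  M+10: 0.24531438×0.2809 = 0.068909
Scale to base peak (0.347030) = 100: 3.33 : 24.23 : 69.93 : 100.00 : 70.81 : 19.86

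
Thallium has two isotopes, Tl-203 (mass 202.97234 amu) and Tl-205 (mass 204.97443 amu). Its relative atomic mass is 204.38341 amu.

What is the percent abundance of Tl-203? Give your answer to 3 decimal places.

29.520%

With x = fraction of Tl-203 (so Tl-205 is 1 − x):
202.97234·x + 204.97443·(1 − x) = 204.38341
(202.97234 − 204.97443)·x = 204.38341 − 204.97443
x = -0.59102 / -2.00209 = 0.29520 → 29.520% Tl-203, 70.480% Tl-205.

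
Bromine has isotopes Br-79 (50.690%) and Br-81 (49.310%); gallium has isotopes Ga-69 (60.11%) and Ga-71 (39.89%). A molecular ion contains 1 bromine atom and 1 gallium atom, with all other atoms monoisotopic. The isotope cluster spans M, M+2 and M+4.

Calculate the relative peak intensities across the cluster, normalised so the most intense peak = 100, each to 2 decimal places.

61.11 : 100.00 : 39.45

Bromine pattern (n=1): 0.5069 : 0.4931
Gallium pattern (n=1): 0.6011 : 0.3989
Convolve the two distributions (both contribute in 2-u steps):
  M: 0.5069×0.6011 = 0.304698
  M+2: 0.5069×0.3989 + 0.4931×0.6011 = 0.498605
  M+4: 0.4931×0.3989 = 0.196698
Scale to base peak (0.498605) = 100: 61.11 : 100.00 : 39.45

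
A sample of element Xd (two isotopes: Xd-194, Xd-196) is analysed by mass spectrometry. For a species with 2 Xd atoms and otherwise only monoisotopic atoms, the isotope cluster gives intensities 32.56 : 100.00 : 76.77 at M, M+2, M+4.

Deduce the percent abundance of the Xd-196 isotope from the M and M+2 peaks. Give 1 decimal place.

60.6%

If p is the fraction of Xd that is Xd-194, then I(M+2)/I(M) = [C(2,1)·p^1·(1−p)] / p^2 = 2·(1−p)/p = 100.00/32.56 = 3.0713
(1−p)/p = 3.0713/2 = 1.5356  ⇒  p = 1/(1 + 1.5356) = 0.3944
Xd-194: 39.4%, Xd-196: 60.6%.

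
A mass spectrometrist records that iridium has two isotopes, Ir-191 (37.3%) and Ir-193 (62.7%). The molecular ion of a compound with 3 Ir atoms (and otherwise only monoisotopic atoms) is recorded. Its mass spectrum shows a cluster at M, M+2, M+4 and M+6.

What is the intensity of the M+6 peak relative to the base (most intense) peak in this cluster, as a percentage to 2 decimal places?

56.03%

(0.373 + 0.627)^3 gives M 0.0519, M+2 0.2617, M+4 0.4399, M+6 0.2465; the largest is M+4.
P(M+4) = C(3,2) × 0.373^1 × 0.627^2 = 3 × 0.3730 × 0.393129 = 0.439911 (base)
P(M+6) = C(3,3) × 0.373^0 × 0.627^3 = 1 × 1.0000 × 0.24649188 = 0.246492
Relative intensity = 0.246492 / 0.439911 × 100 = 56.03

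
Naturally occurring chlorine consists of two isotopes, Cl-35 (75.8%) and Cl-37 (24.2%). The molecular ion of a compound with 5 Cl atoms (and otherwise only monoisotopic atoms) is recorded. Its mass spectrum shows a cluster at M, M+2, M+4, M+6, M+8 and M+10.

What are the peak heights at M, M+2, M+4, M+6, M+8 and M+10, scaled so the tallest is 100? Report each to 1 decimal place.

62.6 : 100.0 : 63.9 : 20.4 : 3.3 : 0.2

The 5 Cl atoms are independent, so intensities follow the terms of (0.758 + 0.242)^5.
P(M) = 0.758^5 = 0.250234
P(M+2) = 5 × 0.758^4 × 0.242^1 = 0.399450
P(M+4) = 10 × 0.758^3 × 0.242^2 = 0.255058
P(M+6) = 10 × 0.758^2 × 0.242^3 = 0.081430
P(M+8) = 5 × 0.758^1 × 0.242^4 = 0.012999
P(M+10) = 0.242^5 = 0.000830
The M+2 peak is largest (0.399450); scaling to 100 gives 62.6 : 100.0 : 63.9 : 20.4 : 3.3 : 0.2.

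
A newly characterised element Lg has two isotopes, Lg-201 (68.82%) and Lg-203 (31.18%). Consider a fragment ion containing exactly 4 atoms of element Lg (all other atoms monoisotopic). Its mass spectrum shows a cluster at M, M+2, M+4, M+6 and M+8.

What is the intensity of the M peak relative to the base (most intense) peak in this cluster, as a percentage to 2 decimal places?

Term probabilities: M 0.2243, M+2 0.4065, M+4 0.2763, M+6 0.0834, M+8 0.0095. Base peak = M+2.
P(M+2) = C(4,1) × 0.6882^3 × 0.3118^1 = 4 × 0.32594476 × 0.3118 = 0.406518 (base)
P(M) = C(4,0) × 0.6882^4 × 0.3118^0 = 1 × 0.22431518 × 1.0000 = 0.224315
Relative intensity = 0.224315 / 0.406518 × 100 = 55.18

55.18%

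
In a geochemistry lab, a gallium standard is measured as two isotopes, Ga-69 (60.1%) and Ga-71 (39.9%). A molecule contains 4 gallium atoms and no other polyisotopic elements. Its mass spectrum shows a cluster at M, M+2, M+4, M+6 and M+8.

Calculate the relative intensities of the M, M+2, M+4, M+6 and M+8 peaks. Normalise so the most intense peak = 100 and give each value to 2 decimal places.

37.66 : 100.00 : 99.58 : 44.08 : 7.32

Expanding (0.601 + 0.399)^4:
P(M) = 0.601^4 = 0.130466
P(M+2) = 4 × 0.601^3 × 0.399^1 = 0.346463
P(M+4) = 6 × 0.601^2 × 0.399^2 = 0.345021
P(M+6) = 4 × 0.601^1 × 0.399^3 = 0.152705
P(M+8) = 0.399^4 = 0.025345
The M+2 peak is largest (0.346463); scaling to 100 gives 37.66 : 100.00 : 99.58 : 44.08 : 7.32.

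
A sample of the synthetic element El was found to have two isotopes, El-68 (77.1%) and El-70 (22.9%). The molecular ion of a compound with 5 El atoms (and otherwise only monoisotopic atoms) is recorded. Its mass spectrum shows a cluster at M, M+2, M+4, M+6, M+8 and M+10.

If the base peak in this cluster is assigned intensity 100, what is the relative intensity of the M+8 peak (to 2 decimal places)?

2.62

Term probabilities: M 0.2724, M+2 0.4046, M+4 0.2403, M+6 0.0714, M+8 0.0106, M+10 0.0006. Base peak = M+2.
P(M+2) = C(5,1) × 0.771^4 × 0.229^1 = 5 × 0.3533601 × 0.2290 = 0.404597 (base)
P(M+8) = C(5,4) × 0.771^1 × 0.229^4 = 5 × 0.7710 × 0.00275006 = 0.010601
Relative intensity = 0.010601 / 0.404597 × 100 = 2.62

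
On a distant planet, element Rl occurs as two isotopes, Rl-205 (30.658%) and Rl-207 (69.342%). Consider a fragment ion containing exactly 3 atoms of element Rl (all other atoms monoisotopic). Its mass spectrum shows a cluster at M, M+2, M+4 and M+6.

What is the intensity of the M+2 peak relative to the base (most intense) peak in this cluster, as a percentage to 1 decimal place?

44.2%

Binomial terms of (0.30658 + 0.69342)^3: M 0.0288, M+2 0.1955, M+4 0.4422, M+6 0.3334 → M+4 is the base peak.
P(M+4) = C(3,2) × 0.30658^1 × 0.69342^2 = 3 × 0.30658 × 0.4808313 = 0.442240 (base)
P(M+2) = C(3,1) × 0.30658^2 × 0.69342^1 = 3 × 0.0939913 × 0.69342 = 0.195526
Relative intensity = 0.195526 / 0.442240 × 100 = 44.2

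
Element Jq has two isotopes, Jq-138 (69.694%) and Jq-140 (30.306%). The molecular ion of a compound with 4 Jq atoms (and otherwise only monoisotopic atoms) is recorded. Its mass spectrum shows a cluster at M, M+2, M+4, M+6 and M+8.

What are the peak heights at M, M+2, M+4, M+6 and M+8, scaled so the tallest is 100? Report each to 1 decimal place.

Each Jq atom is independently Jq-138 (p = 0.69694) or Jq-140 (q = 0.30306); the cluster is the binomial expansion (p + q)^4.
P(M) = 0.69694^4 = 0.235929
P(M+2) = 4 × 0.69694^3 × 0.30306^1 = 0.410369
P(M+4) = 6 × 0.69694^2 × 0.30306^2 = 0.267670
P(M+6) = 4 × 0.69694^1 × 0.30306^3 = 0.077596
P(M+8) = 0.30306^4 = 0.008436
The M+2 peak is largest (0.410369); scaling to 100 gives 57.5 : 100.0 : 65.2 : 18.9 : 2.1.

57.5 : 100.0 : 65.2 : 18.9 : 2.1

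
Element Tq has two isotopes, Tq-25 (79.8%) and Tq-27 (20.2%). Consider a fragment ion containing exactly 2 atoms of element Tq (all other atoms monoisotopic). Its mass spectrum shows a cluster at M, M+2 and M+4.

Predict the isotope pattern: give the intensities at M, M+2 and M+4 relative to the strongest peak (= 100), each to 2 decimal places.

Expanding (0.798 + 0.202)^2:
P(M) = 0.798^2 = 0.636804
P(M+2) = 2 × 0.798^1 × 0.202^1 = 0.322392
P(M+4) = 0.202^2 = 0.040804
The M peak is largest (0.636804); scaling to 100 gives 100.00 : 50.63 : 6.41.

100.00 : 50.63 : 6.41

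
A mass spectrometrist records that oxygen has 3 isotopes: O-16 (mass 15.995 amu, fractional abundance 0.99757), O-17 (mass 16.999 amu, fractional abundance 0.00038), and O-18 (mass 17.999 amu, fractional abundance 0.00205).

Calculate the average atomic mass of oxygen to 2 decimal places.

16.00 amu

Average mass = Σ (abundance × isotope mass) = 0.99757 × 15.995 + 0.00038 × 16.999 + 0.00205 × 17.999
= 15.9561 + 0.0065 + 0.0369 = 15.9995 amu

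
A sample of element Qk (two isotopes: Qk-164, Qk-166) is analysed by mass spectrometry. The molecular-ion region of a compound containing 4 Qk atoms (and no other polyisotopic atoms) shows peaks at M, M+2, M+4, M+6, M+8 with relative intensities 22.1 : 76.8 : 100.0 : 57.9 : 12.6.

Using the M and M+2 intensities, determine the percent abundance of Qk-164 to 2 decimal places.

Write p for the Qk-164 fraction. I(M+2)/I(M) = [C(4,1)·p^3·(1−p)] / p^4 = 4·(1−p)/p = 76.8/22.1 = 3.4751
(1−p)/p = 3.4751/4 = 0.8688  ⇒  p = 1/(1 + 0.8688) = 0.5351
Qk-164: 53.51%, Qk-166: 46.49%.

53.51%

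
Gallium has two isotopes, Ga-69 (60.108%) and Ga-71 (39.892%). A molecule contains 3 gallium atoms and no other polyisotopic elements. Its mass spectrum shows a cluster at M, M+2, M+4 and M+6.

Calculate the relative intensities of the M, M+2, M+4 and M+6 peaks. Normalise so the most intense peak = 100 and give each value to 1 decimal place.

Expanding (0.60108 + 0.39892)^3:
P(M) = 0.60108^3 = 0.217169
P(M+2) = 3 × 0.60108^2 × 0.39892^1 = 0.432386
P(M+4) = 3 × 0.60108^1 × 0.39892^2 = 0.286963
P(M+6) = 0.39892^3 = 0.063483
The M+2 peak is largest (0.432386); scaling to 100 gives 50.2 : 100.0 : 66.4 : 14.7.

50.2 : 100.0 : 66.4 : 14.7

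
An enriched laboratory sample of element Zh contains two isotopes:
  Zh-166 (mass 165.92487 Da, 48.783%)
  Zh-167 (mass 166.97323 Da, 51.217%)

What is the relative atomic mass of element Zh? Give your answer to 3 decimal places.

Average mass = Σ (abundance × isotope mass) = 0.48783 × 165.92487 + 0.51217 × 166.97323
= 80.943129 + 85.518679 = 166.461808 Da

166.462 Da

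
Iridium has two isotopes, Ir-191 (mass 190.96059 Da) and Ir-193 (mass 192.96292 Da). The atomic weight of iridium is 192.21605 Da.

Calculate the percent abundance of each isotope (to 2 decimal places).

Writing the weighted mean with unknown fraction x of Ir-191:
190.96059·x + 192.96292·(1 − x) = 192.21605
(190.96059 − 192.96292)·x = 192.21605 − 192.96292
x = -0.74687 / -2.00233 = 0.37300 → 37.30% Ir-191, 62.70% Ir-193.

Ir-191: 37.30%, Ir-193: 62.70%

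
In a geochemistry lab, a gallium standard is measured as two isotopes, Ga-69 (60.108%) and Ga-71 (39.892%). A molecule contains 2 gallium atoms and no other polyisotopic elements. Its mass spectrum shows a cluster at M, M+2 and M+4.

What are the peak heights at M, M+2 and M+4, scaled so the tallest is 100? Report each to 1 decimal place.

75.3 : 100.0 : 33.2

The 2 Ga atoms are independent, so intensities follow the terms of (0.60108 + 0.39892)^2.
P(M) = 0.60108^2 = 0.361297
P(M+2) = 2 × 0.60108^1 × 0.39892^1 = 0.479566
P(M+4) = 0.39892^2 = 0.159137
The M+2 peak is largest (0.479566); scaling to 100 gives 75.3 : 100.0 : 33.2.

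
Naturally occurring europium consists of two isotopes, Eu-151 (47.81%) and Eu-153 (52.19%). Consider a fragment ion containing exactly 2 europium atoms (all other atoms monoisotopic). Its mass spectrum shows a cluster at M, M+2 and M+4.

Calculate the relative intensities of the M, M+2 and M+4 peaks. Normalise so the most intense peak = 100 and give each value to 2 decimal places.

Expanding (0.4781 + 0.5219)^2:
P(M) = 0.4781^2 = 0.228580
P(M+2) = 2 × 0.4781^1 × 0.5219^1 = 0.499041
P(M+4) = 0.5219^2 = 0.272380
The M+2 peak is largest (0.499041); scaling to 100 gives 45.80 : 100.00 : 54.58.

45.80 : 100.00 : 54.58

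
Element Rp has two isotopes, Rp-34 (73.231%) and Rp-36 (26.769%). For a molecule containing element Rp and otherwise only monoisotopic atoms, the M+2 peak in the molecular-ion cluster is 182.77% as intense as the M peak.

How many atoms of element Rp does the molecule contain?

5

The M+2/M ratio from n Rp atoms is n · q/p = n · 0.26769/0.73231.
n = 1.8277 × 0.73231/0.26769 = 5.00 ≈ 5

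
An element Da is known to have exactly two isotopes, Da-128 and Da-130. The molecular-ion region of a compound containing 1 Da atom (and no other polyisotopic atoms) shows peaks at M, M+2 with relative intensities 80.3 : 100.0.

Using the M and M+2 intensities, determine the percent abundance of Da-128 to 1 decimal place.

44.5%

Let p = fractional abundance of Da-128. I(M+2)/I(M) = [C(1,1)·p^0·(1−p)] / p^1 = 1·(1−p)/p = 100.0/80.3 = 1.2453
(1−p)/p = 1.2453/1 = 1.2453  ⇒  p = 1/(1 + 1.2453) = 0.4454
Da-128: 44.5%, Da-130: 55.5%.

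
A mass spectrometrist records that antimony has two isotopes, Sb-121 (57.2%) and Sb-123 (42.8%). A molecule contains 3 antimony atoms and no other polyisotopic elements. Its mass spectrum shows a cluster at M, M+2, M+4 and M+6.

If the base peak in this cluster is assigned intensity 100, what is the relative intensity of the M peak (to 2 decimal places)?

44.55

(0.572 + 0.428)^3 gives M 0.1871, M+2 0.4201, M+4 0.3143, M+6 0.0784; the largest is M+2.
P(M+2) = C(3,1) × 0.572^2 × 0.428^1 = 3 × 0.327184 × 0.4280 = 0.420104 (base)
P(M) = C(3,0) × 0.572^3 × 0.428^0 = 1 × 0.18714925 × 1.0000 = 0.187149
Relative intensity = 0.187149 / 0.420104 × 100 = 44.55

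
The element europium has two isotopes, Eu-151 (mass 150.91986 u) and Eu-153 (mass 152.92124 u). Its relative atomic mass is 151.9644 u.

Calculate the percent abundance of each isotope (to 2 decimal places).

Eu-151: 47.81%, Eu-153: 52.19%

With x = fraction of Eu-151 (so Eu-153 is 1 − x):
150.91986·x + 152.92124·(1 − x) = 151.9644
(150.91986 − 152.92124)·x = 151.9644 − 152.92124
x = -0.95684 / -2.00138 = 0.47809 → 47.81% Eu-151, 52.19% Eu-153.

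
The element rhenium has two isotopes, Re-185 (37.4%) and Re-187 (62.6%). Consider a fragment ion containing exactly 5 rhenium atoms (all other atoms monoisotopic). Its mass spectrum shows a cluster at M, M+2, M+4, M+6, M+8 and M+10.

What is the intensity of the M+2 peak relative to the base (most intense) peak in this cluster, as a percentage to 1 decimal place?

(0.374 + 0.626)^5 gives M 0.0073, M+2 0.0612, M+4 0.2050, M+6 0.3431, M+8 0.2872, M+10 0.0961; the largest is M+6.
P(M+6) = C(5,3) × 0.374^2 × 0.626^3 = 10 × 0.139876 × 0.24531438 = 0.343136 (base)
P(M+2) = C(5,1) × 0.374^4 × 0.626^1 = 5 × 0.0195653 × 0.6260 = 0.061239
Relative intensity = 0.061239 / 0.343136 × 100 = 17.8

17.8%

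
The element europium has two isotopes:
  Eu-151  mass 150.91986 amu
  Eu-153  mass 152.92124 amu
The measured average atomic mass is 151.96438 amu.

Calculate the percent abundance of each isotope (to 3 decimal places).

Let x be the fractional abundance of Eu-151; then Eu-153 has abundance 1 − x.
150.91986·x + 152.92124·(1 − x) = 151.96438
(150.91986 − 152.92124)·x = 151.96438 − 152.92124
x = -0.95686 / -2.00138 = 0.47810 → 47.810% Eu-151, 52.190% Eu-153.

Eu-151: 47.810%, Eu-153: 52.190%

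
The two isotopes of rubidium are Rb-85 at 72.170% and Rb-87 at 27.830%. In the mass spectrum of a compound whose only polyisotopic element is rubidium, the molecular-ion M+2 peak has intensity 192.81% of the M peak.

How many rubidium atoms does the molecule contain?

5

With n Rb atoms, P(M+2)/P(M) = C(n,1)·p^(n−1)q / p^n = n·q/p = n · 0.27830/0.72170.
n = 1.9281 × 0.72170/0.27830 = 5.00 ≈ 5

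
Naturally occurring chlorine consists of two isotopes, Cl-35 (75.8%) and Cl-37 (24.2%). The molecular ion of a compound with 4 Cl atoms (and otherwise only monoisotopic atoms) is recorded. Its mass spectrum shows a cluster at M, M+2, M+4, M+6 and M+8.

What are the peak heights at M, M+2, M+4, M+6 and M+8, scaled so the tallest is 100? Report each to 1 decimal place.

78.3 : 100.0 : 47.9 : 10.2 : 0.8

The 4 Cl atoms are independent, so intensities follow the terms of (0.758 + 0.242)^4.
P(M) = 0.758^4 = 0.330124
P(M+2) = 4 × 0.758^3 × 0.242^1 = 0.421583
P(M+4) = 6 × 0.758^2 × 0.242^2 = 0.201893
P(M+6) = 4 × 0.758^1 × 0.242^3 = 0.042971
P(M+8) = 0.242^4 = 0.003430
The M+2 peak is largest (0.421583); scaling to 100 gives 78.3 : 100.0 : 47.9 : 10.2 : 0.8.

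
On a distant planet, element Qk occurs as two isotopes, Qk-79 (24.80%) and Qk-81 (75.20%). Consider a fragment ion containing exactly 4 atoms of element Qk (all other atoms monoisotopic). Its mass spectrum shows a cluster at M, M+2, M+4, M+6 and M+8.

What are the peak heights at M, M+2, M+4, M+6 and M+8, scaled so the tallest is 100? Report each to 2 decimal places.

Expanding (0.2480 + 0.7520)^4:
P(M) = 0.2480^4 = 0.003783
P(M+2) = 4 × 0.2480^3 × 0.7520^1 = 0.045881
P(M+4) = 6 × 0.2480^2 × 0.7520^2 = 0.208685
P(M+6) = 4 × 0.2480^1 × 0.7520^3 = 0.421857
P(M+8) = 0.7520^4 = 0.319795
The M+6 peak is largest (0.421857); scaling to 100 gives 0.90 : 10.88 : 49.47 : 100.00 : 75.81.

0.90 : 10.88 : 49.47 : 100.00 : 75.81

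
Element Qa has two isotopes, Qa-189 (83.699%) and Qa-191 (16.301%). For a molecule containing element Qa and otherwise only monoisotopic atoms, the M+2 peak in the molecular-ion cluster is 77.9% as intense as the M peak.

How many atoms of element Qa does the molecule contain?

4

With n Qa atoms, P(M+2)/P(M) = C(n,1)·p^(n−1)q / p^n = n·q/p = n · 0.16301/0.83699.
n = 0.779 × 0.83699/0.16301 = 4.00 ≈ 4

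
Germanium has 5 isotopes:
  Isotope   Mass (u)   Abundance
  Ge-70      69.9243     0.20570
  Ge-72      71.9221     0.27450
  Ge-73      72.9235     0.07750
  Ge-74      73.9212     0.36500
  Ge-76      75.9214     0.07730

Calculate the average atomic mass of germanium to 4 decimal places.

The abundance-weighted mean is 0.20570 × 69.9243 + 0.27450 × 71.9221 + 0.07750 × 72.9235 + 0.36500 × 73.9212 + 0.07730 × 75.9214
= 14.38343 + 19.74262 + 5.65157 + 26.98124 + 5.86872 = 72.62758 u

72.6276 u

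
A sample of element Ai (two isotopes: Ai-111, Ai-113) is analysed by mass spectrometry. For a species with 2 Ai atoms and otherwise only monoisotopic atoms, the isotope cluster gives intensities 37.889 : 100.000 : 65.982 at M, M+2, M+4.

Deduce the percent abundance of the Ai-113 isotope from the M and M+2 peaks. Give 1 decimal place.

Let p = fractional abundance of Ai-111. I(M+2)/I(M) = [C(2,1)·p^1·(1−p)] / p^2 = 2·(1−p)/p = 100.000/37.889 = 2.6393
(1−p)/p = 2.6393/2 = 1.3196  ⇒  p = 1/(1 + 1.3196) = 0.4311
Ai-111: 43.1%, Ai-113: 56.9%.

56.9%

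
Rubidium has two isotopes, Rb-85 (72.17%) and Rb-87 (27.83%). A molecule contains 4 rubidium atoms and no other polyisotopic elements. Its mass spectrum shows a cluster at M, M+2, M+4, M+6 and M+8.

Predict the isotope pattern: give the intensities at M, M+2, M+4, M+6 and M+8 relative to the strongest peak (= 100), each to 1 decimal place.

64.8 : 100.0 : 57.8 : 14.9 : 1.4

Each Rb atom is independently Rb-85 (p = 0.7217) or Rb-87 (q = 0.2783); the cluster is the binomial expansion (p + q)^4.
P(M) = 0.7217^4 = 0.271286
P(M+2) = 4 × 0.7217^3 × 0.2783^1 = 0.418450
P(M+4) = 6 × 0.7217^2 × 0.2783^2 = 0.242042
P(M+6) = 4 × 0.7217^1 × 0.2783^3 = 0.062224
P(M+8) = 0.2783^4 = 0.005999
The M+2 peak is largest (0.418450); scaling to 100 gives 64.8 : 100.0 : 57.8 : 14.9 : 1.4.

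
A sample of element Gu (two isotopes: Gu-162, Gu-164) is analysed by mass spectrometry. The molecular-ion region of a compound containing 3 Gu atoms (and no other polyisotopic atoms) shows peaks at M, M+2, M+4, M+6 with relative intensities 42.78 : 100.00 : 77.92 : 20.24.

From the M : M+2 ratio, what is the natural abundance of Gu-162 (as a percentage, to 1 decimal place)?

56.2%

Let p = fractional abundance of Gu-162. I(M+2)/I(M) = [C(3,1)·p^2·(1−p)] / p^3 = 3·(1−p)/p = 100.00/42.78 = 2.3375
(1−p)/p = 2.3375/3 = 0.7792  ⇒  p = 1/(1 + 0.7792) = 0.5621
Gu-162: 56.2%, Gu-164: 43.8%.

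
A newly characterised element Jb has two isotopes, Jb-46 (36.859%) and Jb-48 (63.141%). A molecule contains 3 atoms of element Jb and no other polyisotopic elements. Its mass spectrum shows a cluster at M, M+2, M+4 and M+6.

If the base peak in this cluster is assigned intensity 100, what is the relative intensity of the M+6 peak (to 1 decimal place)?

57.1

(0.36859 + 0.63141)^3 gives M 0.0501, M+2 0.2573, M+4 0.4408, M+6 0.2517; the largest is M+4.
P(M+4) = C(3,2) × 0.36859^1 × 0.63141^2 = 3 × 0.36859 × 0.39867859 = 0.440847 (base)
P(M+6) = C(3,3) × 0.36859^0 × 0.63141^3 = 1 × 1.0000 × 0.25172965 = 0.251730
Relative intensity = 0.251730 / 0.440847 × 100 = 57.1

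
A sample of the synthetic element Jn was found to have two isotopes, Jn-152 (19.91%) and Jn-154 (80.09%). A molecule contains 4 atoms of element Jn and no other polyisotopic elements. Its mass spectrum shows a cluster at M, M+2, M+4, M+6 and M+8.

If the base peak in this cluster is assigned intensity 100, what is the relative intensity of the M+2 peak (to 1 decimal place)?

Term probabilities: M 0.0016, M+2 0.0253, M+4 0.1526, M+6 0.4091, M+8 0.4114. Base peak = M+8.
P(M+8) = C(4,4) × 0.1991^0 × 0.8009^4 = 1 × 1.0000 × 0.41144631 = 0.411446 (base)
P(M+2) = C(4,1) × 0.1991^3 × 0.8009^1 = 4 × 0.00789249 × 0.8009 = 0.025284
Relative intensity = 0.025284 / 0.411446 × 100 = 6.1

6.1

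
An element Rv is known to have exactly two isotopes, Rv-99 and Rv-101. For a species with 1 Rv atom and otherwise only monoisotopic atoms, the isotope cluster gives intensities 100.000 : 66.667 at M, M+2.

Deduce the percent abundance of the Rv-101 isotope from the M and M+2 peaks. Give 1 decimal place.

40.0%

Write p for the Rv-99 fraction. I(M+2)/I(M) = [C(1,1)·p^0·(1−p)] / p^1 = 1·(1−p)/p = 66.667/100.000 = 0.6667
(1−p)/p = 0.6667/1 = 0.6667  ⇒  p = 1/(1 + 0.6667) = 0.6000
Rv-99: 60.0%, Rv-101: 40.0%.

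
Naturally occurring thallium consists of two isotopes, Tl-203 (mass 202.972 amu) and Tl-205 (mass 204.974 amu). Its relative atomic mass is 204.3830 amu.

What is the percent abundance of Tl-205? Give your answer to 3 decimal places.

70.480%

Let x be the fractional abundance of Tl-203; then Tl-205 has abundance 1 − x.
202.972·x + 204.974·(1 − x) = 204.3830
(202.972 − 204.974)·x = 204.3830 − 204.974
x = -0.5910 / -2.002 = 0.29520 → 29.520% Tl-203, 70.480% Tl-205.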